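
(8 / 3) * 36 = 96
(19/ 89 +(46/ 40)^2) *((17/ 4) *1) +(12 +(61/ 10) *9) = 10456137/ 142400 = 73.43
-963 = -963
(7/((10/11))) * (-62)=-2387/5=-477.40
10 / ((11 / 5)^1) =50 / 11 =4.55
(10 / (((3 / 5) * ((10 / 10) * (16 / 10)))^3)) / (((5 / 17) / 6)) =265625 / 1152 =230.58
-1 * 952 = -952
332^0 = 1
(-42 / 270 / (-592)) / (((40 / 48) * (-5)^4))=7 / 13875000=0.00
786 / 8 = 393 / 4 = 98.25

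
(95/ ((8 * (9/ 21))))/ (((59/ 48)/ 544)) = 723520/ 59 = 12263.05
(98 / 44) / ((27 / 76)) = 1862 / 297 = 6.27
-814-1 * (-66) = -748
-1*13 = -13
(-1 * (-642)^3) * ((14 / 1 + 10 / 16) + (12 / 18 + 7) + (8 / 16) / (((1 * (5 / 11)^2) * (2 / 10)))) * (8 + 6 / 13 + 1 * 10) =2184085063152 / 13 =168006543319.38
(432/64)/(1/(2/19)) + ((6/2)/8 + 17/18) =2777/1368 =2.03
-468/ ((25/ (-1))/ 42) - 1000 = -5344/ 25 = -213.76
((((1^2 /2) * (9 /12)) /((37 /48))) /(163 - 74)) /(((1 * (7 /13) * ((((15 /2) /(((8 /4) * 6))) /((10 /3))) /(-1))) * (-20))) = 312 /115255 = 0.00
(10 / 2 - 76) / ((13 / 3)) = -213 / 13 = -16.38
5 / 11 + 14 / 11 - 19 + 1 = -179 / 11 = -16.27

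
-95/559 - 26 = -14629/559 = -26.17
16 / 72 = 2 / 9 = 0.22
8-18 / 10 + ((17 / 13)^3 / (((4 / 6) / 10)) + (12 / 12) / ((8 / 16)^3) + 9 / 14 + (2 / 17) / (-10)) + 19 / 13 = 49.84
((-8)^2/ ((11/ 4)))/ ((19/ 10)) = 2560/ 209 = 12.25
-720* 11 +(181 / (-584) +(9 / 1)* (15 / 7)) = -32299387 / 4088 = -7901.02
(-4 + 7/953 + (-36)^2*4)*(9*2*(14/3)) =414669948/953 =435120.62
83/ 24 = 3.46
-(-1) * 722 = 722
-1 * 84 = -84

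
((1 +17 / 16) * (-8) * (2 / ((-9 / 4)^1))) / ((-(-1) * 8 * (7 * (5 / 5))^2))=11 / 294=0.04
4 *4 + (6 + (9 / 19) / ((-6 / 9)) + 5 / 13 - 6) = 7743 / 494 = 15.67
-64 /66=-32 /33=-0.97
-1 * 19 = -19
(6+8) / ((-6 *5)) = -7 / 15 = -0.47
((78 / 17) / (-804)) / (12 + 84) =-13 / 218688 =-0.00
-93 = -93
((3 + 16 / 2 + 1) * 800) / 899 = 9600 / 899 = 10.68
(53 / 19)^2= 2809 / 361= 7.78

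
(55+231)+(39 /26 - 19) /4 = 2253 /8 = 281.62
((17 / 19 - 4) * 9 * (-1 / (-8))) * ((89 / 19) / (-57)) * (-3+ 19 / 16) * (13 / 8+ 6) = -27867057 / 7023616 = -3.97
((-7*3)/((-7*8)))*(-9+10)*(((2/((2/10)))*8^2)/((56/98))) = 420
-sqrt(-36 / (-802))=-3 * sqrt(802) / 401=-0.21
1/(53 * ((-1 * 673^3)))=-1/16155524501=-0.00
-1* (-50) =50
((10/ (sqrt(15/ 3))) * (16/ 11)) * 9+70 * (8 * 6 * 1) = 288 * sqrt(5)/ 11+3360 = 3418.54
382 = 382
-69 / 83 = -0.83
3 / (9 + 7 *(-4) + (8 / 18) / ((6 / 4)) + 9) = -81 / 262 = -0.31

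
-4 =-4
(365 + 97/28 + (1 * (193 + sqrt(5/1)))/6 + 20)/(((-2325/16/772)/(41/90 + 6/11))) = -54063164632/24168375- 3060208 * sqrt(5)/3452625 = -2238.92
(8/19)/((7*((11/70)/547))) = 209.38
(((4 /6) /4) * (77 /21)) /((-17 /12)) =-0.43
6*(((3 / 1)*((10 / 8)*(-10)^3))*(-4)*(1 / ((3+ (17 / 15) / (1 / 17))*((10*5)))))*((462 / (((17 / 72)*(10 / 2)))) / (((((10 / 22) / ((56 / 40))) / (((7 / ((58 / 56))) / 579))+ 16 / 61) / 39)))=3224626915910400 / 73381753733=43943.17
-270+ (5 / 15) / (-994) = -805141 / 2982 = -270.00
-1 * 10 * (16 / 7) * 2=-320 / 7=-45.71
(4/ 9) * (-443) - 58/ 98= -87089/ 441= -197.48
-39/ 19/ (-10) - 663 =-125931/ 190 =-662.79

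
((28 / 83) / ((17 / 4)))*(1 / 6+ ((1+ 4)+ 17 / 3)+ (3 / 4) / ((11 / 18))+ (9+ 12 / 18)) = 26768 / 15521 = 1.72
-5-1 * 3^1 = -8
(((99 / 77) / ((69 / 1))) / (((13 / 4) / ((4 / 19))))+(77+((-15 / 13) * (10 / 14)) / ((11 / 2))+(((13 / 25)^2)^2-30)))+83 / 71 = 583472195965397 / 12132041796875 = 48.09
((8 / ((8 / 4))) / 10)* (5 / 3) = 2 / 3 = 0.67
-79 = -79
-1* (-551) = 551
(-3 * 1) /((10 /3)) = -9 /10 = -0.90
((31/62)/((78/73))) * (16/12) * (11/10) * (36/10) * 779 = 625537/325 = 1924.73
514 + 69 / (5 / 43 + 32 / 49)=978577 / 1621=603.69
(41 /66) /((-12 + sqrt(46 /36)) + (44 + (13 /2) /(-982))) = 7589588310 /390387537331 - 39537284*sqrt(46) /390387537331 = 0.02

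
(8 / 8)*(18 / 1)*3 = 54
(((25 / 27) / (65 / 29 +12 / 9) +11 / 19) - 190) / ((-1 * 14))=718559 / 53181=13.51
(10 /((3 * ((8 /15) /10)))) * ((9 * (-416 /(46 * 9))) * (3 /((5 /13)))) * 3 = -304200 /23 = -13226.09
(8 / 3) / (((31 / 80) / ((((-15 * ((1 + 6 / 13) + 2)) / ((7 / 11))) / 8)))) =-198000 / 2821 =-70.19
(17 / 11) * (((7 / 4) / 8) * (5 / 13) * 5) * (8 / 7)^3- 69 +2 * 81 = 93.97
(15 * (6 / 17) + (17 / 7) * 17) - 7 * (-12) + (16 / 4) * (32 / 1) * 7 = 122163 / 119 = 1026.58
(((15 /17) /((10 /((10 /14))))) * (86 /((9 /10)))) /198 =1075 /35343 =0.03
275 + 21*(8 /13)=3743 /13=287.92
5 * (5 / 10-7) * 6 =-195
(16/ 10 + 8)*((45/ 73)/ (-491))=-432/ 35843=-0.01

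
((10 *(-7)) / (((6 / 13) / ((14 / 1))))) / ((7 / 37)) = -33670 / 3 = -11223.33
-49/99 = -0.49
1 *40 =40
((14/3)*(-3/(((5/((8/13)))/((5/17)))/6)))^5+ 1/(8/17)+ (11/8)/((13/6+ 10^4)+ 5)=-65288045720991411911/253229174188474744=-257.82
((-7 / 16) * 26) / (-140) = 13 / 160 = 0.08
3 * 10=30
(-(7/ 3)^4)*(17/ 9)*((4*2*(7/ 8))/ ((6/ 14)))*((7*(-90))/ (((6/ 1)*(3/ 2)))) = 140002310/ 2187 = 64015.69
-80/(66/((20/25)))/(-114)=16/1881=0.01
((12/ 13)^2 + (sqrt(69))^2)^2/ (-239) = -139358025/ 6826079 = -20.42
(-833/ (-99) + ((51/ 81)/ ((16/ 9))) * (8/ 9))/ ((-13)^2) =5185/ 100386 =0.05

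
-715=-715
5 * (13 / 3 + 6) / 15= 31 / 9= 3.44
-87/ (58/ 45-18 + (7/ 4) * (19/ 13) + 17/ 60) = 50895/ 8114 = 6.27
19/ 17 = 1.12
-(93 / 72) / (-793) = 31 / 19032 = 0.00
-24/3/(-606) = 4/303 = 0.01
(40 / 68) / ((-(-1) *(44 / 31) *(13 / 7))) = 1085 / 4862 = 0.22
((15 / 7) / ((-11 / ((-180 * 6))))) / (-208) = -2025 / 2002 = -1.01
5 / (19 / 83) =415 / 19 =21.84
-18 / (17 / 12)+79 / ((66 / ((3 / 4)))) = -17665 / 1496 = -11.81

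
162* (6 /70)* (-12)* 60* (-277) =19385568 /7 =2769366.86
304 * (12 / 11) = 3648 / 11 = 331.64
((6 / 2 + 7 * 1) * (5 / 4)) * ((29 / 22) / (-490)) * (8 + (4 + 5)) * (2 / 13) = -2465 / 28028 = -0.09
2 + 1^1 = 3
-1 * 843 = -843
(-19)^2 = 361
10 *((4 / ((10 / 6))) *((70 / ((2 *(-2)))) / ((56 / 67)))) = -1005 / 2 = -502.50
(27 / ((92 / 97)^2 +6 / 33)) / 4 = 2794473 / 447688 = 6.24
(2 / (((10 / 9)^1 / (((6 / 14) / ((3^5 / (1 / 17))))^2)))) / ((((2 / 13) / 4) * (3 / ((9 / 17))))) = 26 / 292495455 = 0.00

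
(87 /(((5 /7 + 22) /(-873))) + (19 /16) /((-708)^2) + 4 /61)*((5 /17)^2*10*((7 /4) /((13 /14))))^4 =-23620.30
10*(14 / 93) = 140 / 93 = 1.51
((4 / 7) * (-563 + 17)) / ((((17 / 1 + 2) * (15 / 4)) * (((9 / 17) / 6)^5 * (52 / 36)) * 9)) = -62981.74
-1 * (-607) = 607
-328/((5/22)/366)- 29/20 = -10564253/20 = -528212.65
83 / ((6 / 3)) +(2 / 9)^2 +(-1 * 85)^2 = 1177181 / 162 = 7266.55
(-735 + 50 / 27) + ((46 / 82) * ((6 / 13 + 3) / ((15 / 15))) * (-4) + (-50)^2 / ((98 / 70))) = 105249895 / 100737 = 1044.80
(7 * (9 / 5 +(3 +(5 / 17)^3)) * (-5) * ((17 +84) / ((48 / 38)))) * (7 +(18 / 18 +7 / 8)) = -119849.80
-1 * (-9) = 9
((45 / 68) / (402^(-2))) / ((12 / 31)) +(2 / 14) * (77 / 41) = 770245813 / 2788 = 276271.81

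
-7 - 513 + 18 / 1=-502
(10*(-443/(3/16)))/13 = -70880/39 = -1817.44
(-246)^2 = 60516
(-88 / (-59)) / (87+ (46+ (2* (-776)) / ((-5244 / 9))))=38456 / 3497815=0.01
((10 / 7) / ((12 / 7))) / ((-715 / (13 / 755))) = -1 / 49830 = -0.00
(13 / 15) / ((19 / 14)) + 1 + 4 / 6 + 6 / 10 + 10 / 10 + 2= 561 / 95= 5.91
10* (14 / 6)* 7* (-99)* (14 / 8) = -56595 / 2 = -28297.50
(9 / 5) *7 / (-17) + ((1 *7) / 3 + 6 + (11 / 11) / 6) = 1319 / 170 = 7.76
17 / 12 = 1.42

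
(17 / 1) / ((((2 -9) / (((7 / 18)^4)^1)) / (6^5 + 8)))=-5673563 / 13122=-432.37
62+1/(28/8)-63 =-5/7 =-0.71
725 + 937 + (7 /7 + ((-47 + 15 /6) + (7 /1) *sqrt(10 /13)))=7 *sqrt(130) /13 + 3237 /2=1624.64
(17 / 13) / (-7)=-17 / 91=-0.19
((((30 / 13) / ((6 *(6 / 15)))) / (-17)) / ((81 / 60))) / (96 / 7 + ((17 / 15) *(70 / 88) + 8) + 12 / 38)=-1463000 / 800745543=-0.00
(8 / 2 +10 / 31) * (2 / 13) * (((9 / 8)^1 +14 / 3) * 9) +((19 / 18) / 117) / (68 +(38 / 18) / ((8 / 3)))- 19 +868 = 31749215153 / 35929062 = 883.66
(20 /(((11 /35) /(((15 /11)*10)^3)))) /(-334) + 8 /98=-57871469812 /119807303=-483.04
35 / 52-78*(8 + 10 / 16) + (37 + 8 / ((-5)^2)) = -634.76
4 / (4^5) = 0.00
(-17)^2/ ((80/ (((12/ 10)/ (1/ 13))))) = 56.36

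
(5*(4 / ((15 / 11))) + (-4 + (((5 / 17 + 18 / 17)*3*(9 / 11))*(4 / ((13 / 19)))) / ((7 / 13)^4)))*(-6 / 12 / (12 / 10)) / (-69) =406795525 / 278820927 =1.46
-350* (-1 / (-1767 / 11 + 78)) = -3850 / 909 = -4.24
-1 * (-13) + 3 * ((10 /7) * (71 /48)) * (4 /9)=1993 /126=15.82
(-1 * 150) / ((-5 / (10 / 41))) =300 / 41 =7.32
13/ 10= 1.30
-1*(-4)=4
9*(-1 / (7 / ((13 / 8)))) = -117 / 56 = -2.09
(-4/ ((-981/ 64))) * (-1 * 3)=-256/ 327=-0.78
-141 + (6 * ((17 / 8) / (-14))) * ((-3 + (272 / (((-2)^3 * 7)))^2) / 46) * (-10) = -8641497 / 63112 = -136.92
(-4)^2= 16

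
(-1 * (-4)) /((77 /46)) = 184 /77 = 2.39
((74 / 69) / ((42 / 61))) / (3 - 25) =-0.07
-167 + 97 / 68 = -11259 / 68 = -165.57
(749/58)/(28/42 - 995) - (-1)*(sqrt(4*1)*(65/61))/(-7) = -0.32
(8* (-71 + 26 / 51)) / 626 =-14380 / 15963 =-0.90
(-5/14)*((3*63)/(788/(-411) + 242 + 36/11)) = -122067/440084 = -0.28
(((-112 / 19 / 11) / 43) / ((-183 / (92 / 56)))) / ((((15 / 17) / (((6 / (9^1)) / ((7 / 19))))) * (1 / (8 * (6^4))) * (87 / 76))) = 60858368 / 29285795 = 2.08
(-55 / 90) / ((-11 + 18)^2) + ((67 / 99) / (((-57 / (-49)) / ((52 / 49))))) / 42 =3697 / 1659042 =0.00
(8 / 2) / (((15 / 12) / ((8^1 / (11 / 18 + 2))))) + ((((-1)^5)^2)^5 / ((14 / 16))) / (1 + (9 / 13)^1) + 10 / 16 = 1607499 / 144760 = 11.10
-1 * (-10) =10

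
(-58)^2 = 3364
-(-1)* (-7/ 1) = -7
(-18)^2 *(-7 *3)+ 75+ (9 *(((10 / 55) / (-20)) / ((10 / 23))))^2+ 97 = -8024677151 / 1210000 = -6631.96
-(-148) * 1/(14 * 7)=74/49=1.51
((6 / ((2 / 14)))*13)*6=3276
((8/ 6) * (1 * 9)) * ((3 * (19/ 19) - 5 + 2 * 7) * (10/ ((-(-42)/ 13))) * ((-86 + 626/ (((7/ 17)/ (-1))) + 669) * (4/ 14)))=-40940640/ 343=-119360.47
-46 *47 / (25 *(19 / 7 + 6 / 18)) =-22701 / 800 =-28.38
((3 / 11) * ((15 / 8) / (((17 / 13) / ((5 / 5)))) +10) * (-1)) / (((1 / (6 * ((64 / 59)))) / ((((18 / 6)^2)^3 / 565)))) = -32647536 / 1246729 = -26.19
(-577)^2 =332929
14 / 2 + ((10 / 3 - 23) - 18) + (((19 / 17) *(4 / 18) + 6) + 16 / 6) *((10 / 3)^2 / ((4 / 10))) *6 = 667924 / 459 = 1455.17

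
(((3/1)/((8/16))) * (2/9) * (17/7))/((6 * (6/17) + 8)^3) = 83521/26714352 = 0.00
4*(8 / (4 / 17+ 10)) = 272 / 87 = 3.13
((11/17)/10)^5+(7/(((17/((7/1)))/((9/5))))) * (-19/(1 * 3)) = -4665482898949/141985700000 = -32.86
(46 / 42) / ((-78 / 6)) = -23 / 273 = -0.08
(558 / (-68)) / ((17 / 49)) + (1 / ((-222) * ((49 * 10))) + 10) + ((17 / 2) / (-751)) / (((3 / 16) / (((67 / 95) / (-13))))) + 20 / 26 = -25036294928209 / 1943849032580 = -12.88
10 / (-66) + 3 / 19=4 / 627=0.01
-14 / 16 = -7 / 8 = -0.88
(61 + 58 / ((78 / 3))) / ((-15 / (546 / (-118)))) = 5754 / 295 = 19.51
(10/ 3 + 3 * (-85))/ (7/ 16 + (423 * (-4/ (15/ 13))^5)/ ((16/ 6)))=113250000/ 35738982133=0.00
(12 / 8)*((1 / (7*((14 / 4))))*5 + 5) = 765 / 98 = 7.81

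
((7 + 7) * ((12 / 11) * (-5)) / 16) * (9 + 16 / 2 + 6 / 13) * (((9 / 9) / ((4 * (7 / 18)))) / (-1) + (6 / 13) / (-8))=868275 / 14872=58.38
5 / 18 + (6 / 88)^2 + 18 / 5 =3.88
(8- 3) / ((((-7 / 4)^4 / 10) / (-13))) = -166400 / 2401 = -69.30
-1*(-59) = 59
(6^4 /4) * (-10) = -3240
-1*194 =-194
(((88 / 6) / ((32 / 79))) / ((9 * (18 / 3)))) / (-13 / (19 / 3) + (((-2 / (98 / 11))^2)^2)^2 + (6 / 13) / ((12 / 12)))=-7133215916250867443 / 16926393442303623456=-0.42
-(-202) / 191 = 202 / 191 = 1.06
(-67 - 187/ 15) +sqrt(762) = -1192/ 15 +sqrt(762) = -51.86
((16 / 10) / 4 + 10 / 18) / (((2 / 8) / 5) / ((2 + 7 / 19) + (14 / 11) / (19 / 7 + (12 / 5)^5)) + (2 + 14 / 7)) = 154354907860 / 649524878919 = 0.24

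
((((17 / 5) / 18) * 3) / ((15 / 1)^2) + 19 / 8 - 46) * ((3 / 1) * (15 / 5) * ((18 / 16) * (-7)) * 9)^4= -7221920316685.29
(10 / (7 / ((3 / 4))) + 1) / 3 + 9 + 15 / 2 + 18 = 739 / 21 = 35.19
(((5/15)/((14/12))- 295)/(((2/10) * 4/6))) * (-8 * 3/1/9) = 41260/7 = 5894.29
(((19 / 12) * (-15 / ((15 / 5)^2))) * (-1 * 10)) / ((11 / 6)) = 14.39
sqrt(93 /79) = sqrt(7347) /79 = 1.08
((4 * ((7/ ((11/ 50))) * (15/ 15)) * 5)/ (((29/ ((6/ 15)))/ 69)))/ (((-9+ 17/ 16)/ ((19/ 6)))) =-9788800/ 40513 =-241.62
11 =11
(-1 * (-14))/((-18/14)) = -98/9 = -10.89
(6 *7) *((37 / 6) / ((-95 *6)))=-0.45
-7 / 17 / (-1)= 7 / 17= 0.41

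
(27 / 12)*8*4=72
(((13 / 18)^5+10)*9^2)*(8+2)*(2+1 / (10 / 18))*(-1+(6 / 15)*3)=366072487 / 58320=6276.96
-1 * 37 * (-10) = 370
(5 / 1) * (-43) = -215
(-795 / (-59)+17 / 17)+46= 3568 / 59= 60.47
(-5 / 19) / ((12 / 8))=-10 / 57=-0.18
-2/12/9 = -1/54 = -0.02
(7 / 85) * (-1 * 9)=-63 / 85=-0.74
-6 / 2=-3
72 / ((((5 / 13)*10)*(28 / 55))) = 1287 / 35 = 36.77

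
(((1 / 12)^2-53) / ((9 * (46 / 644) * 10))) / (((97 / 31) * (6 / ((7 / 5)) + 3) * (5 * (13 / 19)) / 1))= -16941407 / 160282800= -0.11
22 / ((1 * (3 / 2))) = 14.67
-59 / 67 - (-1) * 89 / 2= 5845 / 134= 43.62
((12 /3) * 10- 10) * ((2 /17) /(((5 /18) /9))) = 1944 /17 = 114.35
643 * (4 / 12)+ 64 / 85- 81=34192 / 255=134.09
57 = 57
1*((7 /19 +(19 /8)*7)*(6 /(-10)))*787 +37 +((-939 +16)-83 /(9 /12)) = -20567789 /2280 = -9020.96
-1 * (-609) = 609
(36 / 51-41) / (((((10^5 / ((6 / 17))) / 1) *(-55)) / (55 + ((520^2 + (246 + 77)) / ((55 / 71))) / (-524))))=-7248491763 / 4580939000000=-0.00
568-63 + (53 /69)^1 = 34898 /69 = 505.77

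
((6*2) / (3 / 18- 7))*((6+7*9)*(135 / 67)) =-244.15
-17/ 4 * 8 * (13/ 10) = -221/ 5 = -44.20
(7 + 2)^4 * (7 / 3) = 15309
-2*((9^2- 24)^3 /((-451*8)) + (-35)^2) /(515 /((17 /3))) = -71988319 /2787180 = -25.83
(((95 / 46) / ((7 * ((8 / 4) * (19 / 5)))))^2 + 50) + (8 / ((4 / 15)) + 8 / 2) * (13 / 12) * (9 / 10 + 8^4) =939081446291 / 6221040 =150952.48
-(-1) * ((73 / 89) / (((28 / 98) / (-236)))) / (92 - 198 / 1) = 30149 / 4717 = 6.39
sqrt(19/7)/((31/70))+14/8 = 7/4+10 * sqrt(133)/31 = 5.47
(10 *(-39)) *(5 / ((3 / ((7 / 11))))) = -4550 / 11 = -413.64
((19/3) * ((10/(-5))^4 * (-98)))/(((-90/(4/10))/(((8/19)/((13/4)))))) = 50176/8775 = 5.72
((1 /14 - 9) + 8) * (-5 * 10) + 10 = 395 /7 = 56.43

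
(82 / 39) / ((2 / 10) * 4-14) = -205 / 1287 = -0.16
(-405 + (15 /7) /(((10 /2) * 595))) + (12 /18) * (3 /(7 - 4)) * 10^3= 261.67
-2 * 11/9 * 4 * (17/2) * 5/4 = -935/9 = -103.89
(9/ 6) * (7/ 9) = 7/ 6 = 1.17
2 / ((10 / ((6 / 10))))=3 / 25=0.12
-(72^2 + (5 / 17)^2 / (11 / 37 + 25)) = -1402293661 / 270504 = -5184.00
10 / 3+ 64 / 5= 242 / 15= 16.13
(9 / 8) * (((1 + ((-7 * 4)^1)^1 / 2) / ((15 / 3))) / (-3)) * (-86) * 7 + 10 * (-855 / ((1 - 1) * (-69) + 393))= -1594809 / 2620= -608.71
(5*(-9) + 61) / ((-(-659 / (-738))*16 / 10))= -11.20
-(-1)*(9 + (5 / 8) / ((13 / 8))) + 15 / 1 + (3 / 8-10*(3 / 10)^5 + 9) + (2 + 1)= 4775591 / 130000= 36.74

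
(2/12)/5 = 1/30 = 0.03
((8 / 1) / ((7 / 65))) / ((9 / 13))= 6760 / 63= 107.30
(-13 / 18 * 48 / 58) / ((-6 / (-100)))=-2600 / 261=-9.96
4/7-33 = -227/7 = -32.43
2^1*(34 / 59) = 68 / 59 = 1.15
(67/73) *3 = 201/73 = 2.75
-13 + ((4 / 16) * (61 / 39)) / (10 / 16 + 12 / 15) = -28289 / 2223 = -12.73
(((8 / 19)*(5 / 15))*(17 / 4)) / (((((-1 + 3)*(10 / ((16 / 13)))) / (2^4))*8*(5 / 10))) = 544 / 3705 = 0.15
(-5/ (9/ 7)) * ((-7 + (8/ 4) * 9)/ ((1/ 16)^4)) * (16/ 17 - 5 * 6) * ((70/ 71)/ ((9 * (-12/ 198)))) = -4798752358400/ 32589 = -147250678.40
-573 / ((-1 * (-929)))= -573 / 929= -0.62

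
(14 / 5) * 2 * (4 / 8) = 14 / 5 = 2.80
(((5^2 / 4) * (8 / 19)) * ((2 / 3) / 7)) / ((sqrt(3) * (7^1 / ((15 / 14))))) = 250 * sqrt(3) / 19551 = 0.02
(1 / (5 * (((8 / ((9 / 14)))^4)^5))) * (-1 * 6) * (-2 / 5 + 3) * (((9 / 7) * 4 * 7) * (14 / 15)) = -1422446858709660669717 / 107659521130300603611150116955468333056000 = -0.00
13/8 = 1.62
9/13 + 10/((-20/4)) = -17/13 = -1.31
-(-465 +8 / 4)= 463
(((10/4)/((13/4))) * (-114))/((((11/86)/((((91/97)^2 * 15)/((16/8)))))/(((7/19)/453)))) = -57521100/15628349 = -3.68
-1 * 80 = -80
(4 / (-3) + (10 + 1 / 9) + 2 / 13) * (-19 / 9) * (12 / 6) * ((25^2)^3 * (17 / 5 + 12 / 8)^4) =-44710985880859375 / 8424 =-5307571923178.94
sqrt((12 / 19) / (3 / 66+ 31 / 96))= 24* sqrt(162602) / 7391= 1.31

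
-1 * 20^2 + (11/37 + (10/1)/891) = -13176629/32967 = -399.69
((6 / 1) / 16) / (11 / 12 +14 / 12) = 9 / 50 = 0.18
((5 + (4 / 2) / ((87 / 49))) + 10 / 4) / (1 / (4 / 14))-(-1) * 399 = 244492 / 609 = 401.46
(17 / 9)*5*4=37.78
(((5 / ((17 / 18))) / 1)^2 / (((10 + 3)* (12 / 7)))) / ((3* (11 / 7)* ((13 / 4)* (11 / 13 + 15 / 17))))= 22050 / 464321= 0.05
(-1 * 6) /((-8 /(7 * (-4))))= -21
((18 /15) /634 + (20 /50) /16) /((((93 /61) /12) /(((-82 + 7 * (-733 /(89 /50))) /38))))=-44260502 /2680235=-16.51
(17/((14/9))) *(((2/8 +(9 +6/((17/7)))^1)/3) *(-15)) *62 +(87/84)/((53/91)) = -14730889/371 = -39705.90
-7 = -7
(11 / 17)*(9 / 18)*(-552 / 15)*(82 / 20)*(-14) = 290444 / 425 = 683.40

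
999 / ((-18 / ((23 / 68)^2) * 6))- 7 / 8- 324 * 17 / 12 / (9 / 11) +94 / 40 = -51842737 / 92480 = -560.58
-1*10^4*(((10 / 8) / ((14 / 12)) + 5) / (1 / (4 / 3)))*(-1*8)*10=136000000 / 21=6476190.48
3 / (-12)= -1 / 4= -0.25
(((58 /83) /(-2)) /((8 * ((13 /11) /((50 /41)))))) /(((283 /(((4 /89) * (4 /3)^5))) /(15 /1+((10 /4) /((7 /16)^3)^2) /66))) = -660717440000 /1073760701818077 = -0.00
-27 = -27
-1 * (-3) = 3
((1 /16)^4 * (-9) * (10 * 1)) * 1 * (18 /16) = -405 /262144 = -0.00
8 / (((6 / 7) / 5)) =140 / 3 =46.67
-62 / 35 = -1.77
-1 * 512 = -512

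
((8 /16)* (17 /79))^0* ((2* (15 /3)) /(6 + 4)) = 1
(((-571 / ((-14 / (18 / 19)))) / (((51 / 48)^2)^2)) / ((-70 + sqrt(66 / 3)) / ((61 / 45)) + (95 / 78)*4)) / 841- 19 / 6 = -218573494914143104231 / 69006318480933522990- 140614501367808*sqrt(22) / 11501053080155587165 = -3.17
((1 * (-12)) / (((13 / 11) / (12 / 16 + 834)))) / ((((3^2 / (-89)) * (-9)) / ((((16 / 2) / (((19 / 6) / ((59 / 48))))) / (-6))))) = 21429331 / 4446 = 4819.91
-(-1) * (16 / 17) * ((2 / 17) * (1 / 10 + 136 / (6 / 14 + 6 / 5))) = 762512 / 82365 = 9.26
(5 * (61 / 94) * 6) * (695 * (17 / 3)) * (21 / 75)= 1009001 / 47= 21468.11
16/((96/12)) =2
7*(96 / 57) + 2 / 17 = 3846 / 323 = 11.91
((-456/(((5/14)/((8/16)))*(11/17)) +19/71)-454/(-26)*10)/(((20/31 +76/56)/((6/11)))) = -221.13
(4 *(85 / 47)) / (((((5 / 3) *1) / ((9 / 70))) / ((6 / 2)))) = 2754 / 1645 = 1.67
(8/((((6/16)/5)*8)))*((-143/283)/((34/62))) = -177320/14433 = -12.29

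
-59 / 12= -4.92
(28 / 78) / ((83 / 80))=1120 / 3237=0.35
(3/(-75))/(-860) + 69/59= 1483559/1268500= 1.17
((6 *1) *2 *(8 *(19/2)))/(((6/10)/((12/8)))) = 2280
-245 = -245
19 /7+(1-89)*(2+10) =-7373 /7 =-1053.29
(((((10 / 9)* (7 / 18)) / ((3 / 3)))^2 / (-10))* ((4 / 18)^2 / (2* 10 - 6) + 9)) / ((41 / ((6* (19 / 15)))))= -678965 / 21789081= -0.03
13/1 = 13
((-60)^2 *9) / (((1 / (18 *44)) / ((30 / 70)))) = 76982400 / 7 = 10997485.71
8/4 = 2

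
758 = 758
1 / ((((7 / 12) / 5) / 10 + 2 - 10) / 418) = -250800 / 4793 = -52.33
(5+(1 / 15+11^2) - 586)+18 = -6629 / 15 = -441.93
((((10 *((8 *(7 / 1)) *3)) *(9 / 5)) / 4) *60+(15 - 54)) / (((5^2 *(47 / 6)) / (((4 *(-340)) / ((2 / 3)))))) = -110945808 / 235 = -472109.82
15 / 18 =5 / 6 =0.83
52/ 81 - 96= -7724/ 81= -95.36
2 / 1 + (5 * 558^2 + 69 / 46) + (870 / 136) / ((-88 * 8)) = 74528254157 / 47872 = 1556823.49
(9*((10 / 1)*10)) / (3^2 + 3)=75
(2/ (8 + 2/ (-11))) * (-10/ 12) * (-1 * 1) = 55/ 258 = 0.21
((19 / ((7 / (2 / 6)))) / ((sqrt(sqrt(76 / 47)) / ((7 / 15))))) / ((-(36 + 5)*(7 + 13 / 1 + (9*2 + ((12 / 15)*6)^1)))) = -19^(3 / 4)*sqrt(2)*47^(1 / 4) / 157932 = -0.00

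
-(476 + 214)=-690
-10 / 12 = -5 / 6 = -0.83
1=1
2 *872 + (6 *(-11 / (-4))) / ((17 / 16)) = 29912 / 17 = 1759.53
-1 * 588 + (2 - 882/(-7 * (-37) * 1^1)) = -21808/37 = -589.41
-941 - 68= -1009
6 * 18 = 108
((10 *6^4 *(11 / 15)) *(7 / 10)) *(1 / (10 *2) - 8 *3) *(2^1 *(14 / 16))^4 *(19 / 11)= -4129933689 / 1600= -2581208.56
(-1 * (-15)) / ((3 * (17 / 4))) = 20 / 17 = 1.18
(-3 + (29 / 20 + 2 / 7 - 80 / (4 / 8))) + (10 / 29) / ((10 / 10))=-653333 / 4060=-160.92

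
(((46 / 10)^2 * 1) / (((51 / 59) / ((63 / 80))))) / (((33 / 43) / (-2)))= -9394511 / 187000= -50.24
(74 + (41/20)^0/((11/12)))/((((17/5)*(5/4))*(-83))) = -3304/15521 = -0.21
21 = 21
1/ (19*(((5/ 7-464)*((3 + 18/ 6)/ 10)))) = -35/ 184851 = -0.00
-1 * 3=-3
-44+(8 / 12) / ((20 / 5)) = -263 / 6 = -43.83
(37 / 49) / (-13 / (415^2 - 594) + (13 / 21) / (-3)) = -57153123 / 15624154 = -3.66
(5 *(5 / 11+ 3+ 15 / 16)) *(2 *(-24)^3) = -6678720 / 11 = -607156.36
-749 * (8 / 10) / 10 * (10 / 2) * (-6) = 1797.60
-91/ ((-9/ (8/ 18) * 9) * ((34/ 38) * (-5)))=-0.11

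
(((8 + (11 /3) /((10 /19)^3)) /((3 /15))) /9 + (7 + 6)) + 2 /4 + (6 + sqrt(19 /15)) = sqrt(285) /15 + 204749 /5400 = 39.04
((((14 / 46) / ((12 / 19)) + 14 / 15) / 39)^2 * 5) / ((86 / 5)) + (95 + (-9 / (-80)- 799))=-432946099701 / 615078880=-703.89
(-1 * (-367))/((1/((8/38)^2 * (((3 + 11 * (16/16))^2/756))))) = 41104/9747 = 4.22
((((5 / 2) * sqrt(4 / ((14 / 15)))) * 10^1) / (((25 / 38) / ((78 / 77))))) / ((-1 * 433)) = -2964 * sqrt(210) / 233387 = -0.18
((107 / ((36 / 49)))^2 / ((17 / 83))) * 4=2281591067 / 5508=414232.22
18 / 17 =1.06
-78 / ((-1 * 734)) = 39 / 367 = 0.11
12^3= 1728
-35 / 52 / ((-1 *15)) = 7 / 156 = 0.04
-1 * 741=-741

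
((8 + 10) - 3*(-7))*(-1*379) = -14781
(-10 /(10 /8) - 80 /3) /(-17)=104 /51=2.04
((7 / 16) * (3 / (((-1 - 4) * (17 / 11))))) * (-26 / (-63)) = -143 / 2040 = -0.07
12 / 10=6 / 5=1.20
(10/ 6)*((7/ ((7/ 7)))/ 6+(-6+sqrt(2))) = -145/ 18+5*sqrt(2)/ 3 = -5.70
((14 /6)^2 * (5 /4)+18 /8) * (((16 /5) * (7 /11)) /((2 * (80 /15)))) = 1141 /660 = 1.73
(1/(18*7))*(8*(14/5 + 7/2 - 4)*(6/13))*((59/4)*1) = 1357/1365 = 0.99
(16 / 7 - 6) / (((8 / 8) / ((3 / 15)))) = -26 / 35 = -0.74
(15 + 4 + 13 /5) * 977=105516 /5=21103.20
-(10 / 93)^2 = -100 / 8649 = -0.01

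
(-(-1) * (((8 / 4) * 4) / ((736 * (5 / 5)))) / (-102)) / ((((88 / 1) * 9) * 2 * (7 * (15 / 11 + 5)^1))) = -1 / 662135040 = -0.00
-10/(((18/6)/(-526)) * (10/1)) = 526/3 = 175.33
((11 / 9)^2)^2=14641 / 6561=2.23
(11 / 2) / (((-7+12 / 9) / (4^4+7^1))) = -8679 / 34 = -255.26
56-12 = 44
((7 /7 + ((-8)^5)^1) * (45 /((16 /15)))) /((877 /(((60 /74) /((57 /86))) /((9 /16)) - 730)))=5658389874375 /4932248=1147223.31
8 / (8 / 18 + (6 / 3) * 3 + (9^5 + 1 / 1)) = 18 / 132877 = 0.00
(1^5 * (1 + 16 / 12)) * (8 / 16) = 7 / 6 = 1.17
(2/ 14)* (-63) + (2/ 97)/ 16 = -6983/ 776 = -9.00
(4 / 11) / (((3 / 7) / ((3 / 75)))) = 28 / 825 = 0.03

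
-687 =-687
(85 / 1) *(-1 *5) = -425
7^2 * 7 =343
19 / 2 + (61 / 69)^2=97901 / 9522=10.28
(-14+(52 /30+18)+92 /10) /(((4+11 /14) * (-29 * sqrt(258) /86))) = -3136 * sqrt(258) /87435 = -0.58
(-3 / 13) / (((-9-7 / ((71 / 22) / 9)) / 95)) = 1349 / 1755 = 0.77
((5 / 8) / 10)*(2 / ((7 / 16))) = 2 / 7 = 0.29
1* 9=9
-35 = -35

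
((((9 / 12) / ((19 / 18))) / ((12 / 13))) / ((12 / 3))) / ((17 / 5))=585 / 10336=0.06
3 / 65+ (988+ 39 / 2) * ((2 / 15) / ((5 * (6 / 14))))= 62.74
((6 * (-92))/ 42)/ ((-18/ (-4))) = -184/ 63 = -2.92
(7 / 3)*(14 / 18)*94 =4606 / 27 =170.59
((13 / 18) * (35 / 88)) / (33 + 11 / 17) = 595 / 69696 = 0.01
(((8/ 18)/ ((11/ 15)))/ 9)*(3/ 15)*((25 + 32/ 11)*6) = 2456/ 1089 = 2.26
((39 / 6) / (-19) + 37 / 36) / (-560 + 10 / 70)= -3283 / 2680596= -0.00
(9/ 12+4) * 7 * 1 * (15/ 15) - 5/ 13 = 1709/ 52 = 32.87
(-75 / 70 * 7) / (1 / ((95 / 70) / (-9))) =1.13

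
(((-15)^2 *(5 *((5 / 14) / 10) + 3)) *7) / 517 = 20025 / 2068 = 9.68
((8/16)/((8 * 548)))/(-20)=-1/175360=-0.00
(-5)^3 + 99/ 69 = -2842/ 23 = -123.57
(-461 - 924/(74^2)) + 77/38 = -23885507/52022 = -459.14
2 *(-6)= -12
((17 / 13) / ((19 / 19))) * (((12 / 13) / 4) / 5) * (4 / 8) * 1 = 0.03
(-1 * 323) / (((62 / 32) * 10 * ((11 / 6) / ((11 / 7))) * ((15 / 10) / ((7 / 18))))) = -5168 / 1395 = -3.70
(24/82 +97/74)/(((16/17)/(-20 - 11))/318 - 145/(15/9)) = -407652945/22117856966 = -0.02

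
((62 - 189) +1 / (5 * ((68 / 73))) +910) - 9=263233 / 340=774.21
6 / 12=0.50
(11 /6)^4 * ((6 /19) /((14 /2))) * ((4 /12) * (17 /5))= 248897 /430920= 0.58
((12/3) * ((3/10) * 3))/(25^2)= 18/3125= 0.01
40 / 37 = 1.08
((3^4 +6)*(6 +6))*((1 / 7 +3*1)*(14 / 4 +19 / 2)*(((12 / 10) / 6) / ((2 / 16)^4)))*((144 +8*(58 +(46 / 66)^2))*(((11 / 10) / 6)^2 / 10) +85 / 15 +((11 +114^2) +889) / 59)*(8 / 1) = 157968881266786304 / 2323125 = 67998442299.40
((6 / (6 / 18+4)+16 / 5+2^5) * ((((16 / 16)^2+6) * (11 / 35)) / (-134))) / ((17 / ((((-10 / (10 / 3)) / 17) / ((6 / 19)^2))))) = 4721519 / 75515700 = 0.06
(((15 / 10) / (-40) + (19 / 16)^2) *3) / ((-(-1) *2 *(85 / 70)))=36897 / 21760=1.70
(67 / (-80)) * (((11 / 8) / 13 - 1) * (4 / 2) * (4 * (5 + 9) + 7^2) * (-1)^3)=-130851 / 832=-157.27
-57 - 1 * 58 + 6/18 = -344/3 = -114.67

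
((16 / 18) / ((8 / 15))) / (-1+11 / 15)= -25 / 4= -6.25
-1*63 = -63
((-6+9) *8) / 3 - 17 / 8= 47 / 8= 5.88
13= 13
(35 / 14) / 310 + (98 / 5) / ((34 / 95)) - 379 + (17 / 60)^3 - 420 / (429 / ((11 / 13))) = -6252855259481 / 19237608000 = -325.03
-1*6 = -6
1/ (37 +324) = 1/ 361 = 0.00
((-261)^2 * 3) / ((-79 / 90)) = -18392670 / 79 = -232818.61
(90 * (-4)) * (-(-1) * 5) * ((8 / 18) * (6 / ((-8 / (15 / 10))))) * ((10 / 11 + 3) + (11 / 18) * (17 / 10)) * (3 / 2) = 146955 / 22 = 6679.77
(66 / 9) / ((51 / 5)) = 110 / 153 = 0.72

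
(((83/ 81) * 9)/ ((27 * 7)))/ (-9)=-83/ 15309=-0.01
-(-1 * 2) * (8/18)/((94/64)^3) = 262144/934407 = 0.28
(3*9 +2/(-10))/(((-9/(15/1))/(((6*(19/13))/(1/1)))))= -5092/13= -391.69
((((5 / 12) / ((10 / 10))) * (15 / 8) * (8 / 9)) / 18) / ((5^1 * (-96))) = -5 / 62208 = -0.00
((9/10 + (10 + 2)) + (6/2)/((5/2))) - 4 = 101/10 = 10.10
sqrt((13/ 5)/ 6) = sqrt(390)/ 30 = 0.66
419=419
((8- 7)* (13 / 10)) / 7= 13 / 70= 0.19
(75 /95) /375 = 1 /475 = 0.00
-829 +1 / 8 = -6631 / 8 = -828.88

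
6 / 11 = 0.55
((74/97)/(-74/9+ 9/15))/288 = -0.00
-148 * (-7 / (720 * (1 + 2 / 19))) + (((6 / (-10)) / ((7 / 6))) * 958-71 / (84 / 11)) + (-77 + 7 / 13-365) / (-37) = -31736987 / 64935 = -488.75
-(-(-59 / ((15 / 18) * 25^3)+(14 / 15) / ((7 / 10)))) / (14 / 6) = 311438 / 546875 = 0.57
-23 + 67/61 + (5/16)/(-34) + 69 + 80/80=1595791/33184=48.09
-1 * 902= -902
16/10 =8/5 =1.60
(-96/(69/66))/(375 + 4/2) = -2112/8671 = -0.24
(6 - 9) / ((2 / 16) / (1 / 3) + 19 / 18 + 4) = -0.55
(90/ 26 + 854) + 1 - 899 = -527/ 13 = -40.54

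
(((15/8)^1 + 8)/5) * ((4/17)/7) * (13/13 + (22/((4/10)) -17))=3081/1190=2.59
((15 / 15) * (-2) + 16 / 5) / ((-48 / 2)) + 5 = 99 / 20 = 4.95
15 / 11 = 1.36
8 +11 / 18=155 / 18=8.61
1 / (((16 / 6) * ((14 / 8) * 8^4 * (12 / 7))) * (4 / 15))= 0.00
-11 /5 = -2.20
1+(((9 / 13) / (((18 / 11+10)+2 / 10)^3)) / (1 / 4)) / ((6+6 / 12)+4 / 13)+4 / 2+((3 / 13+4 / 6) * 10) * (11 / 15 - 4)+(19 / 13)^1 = -194795455004 / 7837446071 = -24.85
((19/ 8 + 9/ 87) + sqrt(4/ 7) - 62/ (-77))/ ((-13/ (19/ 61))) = -1114521/ 14166152 - 38*sqrt(7)/ 5551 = -0.10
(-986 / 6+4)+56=-313 / 3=-104.33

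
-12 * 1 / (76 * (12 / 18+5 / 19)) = -9 / 53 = -0.17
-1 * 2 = -2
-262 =-262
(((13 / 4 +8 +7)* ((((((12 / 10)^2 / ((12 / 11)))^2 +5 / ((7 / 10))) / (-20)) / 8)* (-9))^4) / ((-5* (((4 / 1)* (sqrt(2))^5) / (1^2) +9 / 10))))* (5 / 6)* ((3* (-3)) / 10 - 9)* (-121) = 39303113077443063425352425001 / 98189375200000000000000000000 - 4367012564160340380594713889* sqrt(2) / 613683595000000000000000000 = -9.66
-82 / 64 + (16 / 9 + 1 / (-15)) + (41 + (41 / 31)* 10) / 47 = 3322523 / 2098080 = 1.58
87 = 87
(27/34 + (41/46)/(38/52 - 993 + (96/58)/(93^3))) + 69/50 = 4261365637258341/1960853855845075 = 2.17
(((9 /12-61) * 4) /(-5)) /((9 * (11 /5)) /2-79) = -482 /691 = -0.70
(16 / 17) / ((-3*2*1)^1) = -8 / 51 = -0.16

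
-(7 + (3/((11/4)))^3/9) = -9509/1331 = -7.14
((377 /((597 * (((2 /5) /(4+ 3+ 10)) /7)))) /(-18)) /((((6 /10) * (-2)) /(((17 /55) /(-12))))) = -3813355 /17021664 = -0.22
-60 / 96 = -0.62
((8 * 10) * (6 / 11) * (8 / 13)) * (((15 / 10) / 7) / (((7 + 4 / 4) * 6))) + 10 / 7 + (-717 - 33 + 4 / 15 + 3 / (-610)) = -1370556521 / 1831830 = -748.19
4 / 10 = 2 / 5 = 0.40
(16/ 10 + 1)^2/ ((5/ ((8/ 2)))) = 676/ 125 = 5.41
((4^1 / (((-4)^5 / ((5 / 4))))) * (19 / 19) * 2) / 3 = -0.00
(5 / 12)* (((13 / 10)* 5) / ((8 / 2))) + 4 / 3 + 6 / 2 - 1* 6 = -95 / 96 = -0.99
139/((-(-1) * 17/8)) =1112/17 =65.41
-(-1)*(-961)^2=923521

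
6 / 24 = 1 / 4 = 0.25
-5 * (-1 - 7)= 40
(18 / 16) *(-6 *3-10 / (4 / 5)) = -549 / 16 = -34.31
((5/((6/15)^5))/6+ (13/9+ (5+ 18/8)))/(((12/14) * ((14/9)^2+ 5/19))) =20701317/528512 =39.17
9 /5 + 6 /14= 78 /35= 2.23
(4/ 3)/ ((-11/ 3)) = -4/ 11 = -0.36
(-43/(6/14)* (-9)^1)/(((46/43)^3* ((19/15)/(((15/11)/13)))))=16153834725/264461912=61.08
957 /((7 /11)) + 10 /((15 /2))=31609 /21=1505.19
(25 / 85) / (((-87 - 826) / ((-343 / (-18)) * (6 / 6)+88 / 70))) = -12797 / 1955646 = -0.01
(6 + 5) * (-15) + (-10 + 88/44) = -173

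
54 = 54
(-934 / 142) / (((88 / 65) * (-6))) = 30355 / 37488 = 0.81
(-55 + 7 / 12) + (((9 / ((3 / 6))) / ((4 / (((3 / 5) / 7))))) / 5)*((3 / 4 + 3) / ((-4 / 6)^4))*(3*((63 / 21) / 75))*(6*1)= -8964853 / 168000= -53.36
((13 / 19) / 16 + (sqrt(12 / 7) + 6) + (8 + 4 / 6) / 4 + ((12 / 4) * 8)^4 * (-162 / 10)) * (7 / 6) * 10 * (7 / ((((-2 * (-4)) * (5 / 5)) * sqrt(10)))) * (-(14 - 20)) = -1200937042613 * sqrt(10) / 36480 + 7 * sqrt(210) / 4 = -104103493.86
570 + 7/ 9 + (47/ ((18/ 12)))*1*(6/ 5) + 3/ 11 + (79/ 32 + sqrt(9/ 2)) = 3*sqrt(2)/ 2 + 9680129/ 15840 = 613.24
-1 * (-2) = 2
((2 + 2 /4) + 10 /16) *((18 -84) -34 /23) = -4850 /23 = -210.87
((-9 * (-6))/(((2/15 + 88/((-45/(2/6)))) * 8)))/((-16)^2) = -729/14336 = -0.05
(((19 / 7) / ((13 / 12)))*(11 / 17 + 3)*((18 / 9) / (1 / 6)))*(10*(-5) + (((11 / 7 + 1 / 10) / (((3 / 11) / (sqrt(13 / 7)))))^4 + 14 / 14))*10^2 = 240307737123342312 / 4550075075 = 52814015.85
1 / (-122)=-1 / 122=-0.01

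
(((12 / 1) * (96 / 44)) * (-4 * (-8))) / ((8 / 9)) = 10368 / 11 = 942.55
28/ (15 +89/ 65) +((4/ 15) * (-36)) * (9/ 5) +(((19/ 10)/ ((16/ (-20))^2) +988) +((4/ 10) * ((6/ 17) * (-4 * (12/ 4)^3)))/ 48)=251961093/ 258400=975.08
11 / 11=1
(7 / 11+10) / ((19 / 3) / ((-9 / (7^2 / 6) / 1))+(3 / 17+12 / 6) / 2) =-161109 / 70565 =-2.28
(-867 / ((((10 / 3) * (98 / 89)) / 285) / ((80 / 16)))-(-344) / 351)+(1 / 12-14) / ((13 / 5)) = -336608.28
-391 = -391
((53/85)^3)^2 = 22164361129/377149515625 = 0.06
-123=-123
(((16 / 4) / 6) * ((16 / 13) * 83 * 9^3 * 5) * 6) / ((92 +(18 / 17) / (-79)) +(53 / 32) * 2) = 416055813120 / 26621231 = 15628.72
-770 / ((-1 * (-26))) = -385 / 13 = -29.62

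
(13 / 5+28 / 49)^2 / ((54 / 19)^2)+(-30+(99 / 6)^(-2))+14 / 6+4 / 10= -1249503251 / 48024900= -26.02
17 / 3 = 5.67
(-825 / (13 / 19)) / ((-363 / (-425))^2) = -85796875 / 51909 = -1652.83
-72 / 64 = -9 / 8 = -1.12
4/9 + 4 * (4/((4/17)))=616/9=68.44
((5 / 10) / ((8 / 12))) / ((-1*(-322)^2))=-3 / 414736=-0.00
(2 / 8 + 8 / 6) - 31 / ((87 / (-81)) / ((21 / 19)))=221393 / 6612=33.48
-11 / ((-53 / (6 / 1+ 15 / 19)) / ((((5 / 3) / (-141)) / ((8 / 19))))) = -2365 / 59784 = -0.04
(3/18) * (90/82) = 15/82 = 0.18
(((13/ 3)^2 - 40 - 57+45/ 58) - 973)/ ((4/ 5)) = -2741665/ 2088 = -1313.06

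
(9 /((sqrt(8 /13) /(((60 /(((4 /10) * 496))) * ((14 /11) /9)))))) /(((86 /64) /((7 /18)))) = 1225 * sqrt(26) /43989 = 0.14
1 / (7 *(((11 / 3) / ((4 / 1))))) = 12 / 77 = 0.16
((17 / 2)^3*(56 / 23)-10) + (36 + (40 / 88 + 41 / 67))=25804971 / 16951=1522.33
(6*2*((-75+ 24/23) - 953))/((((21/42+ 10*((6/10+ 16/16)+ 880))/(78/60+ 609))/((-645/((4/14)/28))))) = 3124080781920/57937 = 53922032.24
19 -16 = 3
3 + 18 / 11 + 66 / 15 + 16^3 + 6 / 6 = 225832 / 55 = 4106.04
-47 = -47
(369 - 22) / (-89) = -347 / 89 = -3.90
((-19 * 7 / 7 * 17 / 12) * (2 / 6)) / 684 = -17 / 1296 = -0.01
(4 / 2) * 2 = 4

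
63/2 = 31.50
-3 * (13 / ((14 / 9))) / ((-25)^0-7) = 117 / 28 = 4.18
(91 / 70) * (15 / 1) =39 / 2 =19.50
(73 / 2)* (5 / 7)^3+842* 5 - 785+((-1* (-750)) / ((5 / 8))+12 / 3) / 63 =21346067 / 6174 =3457.41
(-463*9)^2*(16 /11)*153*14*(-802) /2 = -238633176727008 /11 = -21693925157000.73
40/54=20/27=0.74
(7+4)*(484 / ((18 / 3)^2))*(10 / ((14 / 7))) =6655 / 9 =739.44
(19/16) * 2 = 19/8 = 2.38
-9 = -9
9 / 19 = 0.47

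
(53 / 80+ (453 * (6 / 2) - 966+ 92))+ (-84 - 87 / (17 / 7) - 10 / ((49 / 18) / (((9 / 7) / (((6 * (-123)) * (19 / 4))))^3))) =3953042174494731993 / 10805415749275280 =365.84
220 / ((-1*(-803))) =0.27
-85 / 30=-17 / 6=-2.83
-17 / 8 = -2.12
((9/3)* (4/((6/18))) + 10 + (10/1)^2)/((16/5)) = 365/8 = 45.62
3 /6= 1 /2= 0.50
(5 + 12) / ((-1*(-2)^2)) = -17 / 4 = -4.25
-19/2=-9.50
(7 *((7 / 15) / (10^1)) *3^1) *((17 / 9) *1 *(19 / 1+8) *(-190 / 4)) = -2374.05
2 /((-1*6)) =-1 /3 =-0.33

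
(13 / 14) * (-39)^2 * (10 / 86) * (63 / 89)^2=82.29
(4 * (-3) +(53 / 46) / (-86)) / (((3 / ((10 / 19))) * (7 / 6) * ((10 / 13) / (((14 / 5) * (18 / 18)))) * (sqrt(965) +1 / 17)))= 2100605 / 5240509244- 35710285 * sqrt(965) / 5240509244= -0.21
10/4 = 5/2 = 2.50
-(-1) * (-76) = -76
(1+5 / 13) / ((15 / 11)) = 66 / 65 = 1.02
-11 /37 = -0.30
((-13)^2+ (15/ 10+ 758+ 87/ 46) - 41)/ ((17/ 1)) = 20456/ 391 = 52.32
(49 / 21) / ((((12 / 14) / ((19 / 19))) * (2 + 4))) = 49 / 108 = 0.45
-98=-98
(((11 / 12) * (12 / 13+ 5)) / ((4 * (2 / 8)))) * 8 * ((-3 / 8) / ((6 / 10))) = -4235 / 156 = -27.15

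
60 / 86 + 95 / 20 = 937 / 172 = 5.45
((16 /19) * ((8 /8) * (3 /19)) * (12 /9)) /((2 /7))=224 /361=0.62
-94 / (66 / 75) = -106.82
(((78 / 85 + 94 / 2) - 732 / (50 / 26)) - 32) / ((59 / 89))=-13795623 / 25075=-550.17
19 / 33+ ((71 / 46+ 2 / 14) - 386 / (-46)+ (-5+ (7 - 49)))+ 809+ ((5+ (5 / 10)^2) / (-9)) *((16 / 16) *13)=765.07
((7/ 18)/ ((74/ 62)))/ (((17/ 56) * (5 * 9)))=6076/ 254745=0.02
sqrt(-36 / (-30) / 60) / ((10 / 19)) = 19 * sqrt(2) / 100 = 0.27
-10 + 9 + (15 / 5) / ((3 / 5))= 4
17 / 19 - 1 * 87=-1636 / 19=-86.11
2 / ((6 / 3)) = 1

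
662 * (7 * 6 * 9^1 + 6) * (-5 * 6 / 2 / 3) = -1271040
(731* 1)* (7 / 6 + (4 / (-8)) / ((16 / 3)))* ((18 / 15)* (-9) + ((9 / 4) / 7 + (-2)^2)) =-68290751 / 13440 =-5081.16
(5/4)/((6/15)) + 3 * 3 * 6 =457/8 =57.12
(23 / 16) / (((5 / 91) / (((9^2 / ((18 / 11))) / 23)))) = 9009 / 160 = 56.31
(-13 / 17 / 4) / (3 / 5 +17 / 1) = -65 / 5984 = -0.01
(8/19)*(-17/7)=-136/133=-1.02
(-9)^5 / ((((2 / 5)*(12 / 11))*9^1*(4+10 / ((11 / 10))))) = -147015 / 128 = -1148.55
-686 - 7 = -693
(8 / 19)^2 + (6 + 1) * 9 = 63.18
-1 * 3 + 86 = 83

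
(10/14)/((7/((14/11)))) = 10/77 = 0.13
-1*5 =-5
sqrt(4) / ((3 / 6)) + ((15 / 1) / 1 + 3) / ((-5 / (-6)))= 128 / 5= 25.60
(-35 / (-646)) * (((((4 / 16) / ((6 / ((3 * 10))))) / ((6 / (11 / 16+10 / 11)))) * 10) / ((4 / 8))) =245875 / 682176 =0.36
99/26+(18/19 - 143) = -68293/494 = -138.24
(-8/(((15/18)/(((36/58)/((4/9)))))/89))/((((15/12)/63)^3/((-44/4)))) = 1680360869.15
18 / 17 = 1.06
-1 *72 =-72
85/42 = 2.02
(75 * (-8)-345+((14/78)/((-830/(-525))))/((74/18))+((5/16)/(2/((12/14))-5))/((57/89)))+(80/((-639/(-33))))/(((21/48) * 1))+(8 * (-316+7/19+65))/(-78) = -910.01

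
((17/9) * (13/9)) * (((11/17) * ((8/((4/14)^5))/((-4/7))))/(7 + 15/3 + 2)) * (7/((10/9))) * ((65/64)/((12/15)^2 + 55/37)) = -28900897025/10358784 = -2789.99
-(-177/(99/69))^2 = -1841449/121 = -15218.59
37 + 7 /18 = 673 /18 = 37.39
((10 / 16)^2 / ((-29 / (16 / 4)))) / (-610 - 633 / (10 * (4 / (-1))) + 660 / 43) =0.00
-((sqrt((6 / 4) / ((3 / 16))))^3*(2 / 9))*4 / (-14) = 64*sqrt(2) / 63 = 1.44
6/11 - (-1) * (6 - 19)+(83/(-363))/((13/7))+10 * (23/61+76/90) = -313244/863577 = -0.36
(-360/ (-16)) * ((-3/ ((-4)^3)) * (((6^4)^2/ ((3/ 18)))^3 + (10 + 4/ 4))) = 138171199825458348688845/ 128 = 1079462498636393349131.60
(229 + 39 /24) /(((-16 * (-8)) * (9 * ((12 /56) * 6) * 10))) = 287 /18432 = 0.02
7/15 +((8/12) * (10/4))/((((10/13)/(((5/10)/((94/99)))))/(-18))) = -56599/2820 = -20.07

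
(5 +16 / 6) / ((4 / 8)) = 46 / 3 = 15.33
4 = 4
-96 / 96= -1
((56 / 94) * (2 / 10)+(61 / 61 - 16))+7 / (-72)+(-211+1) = -3806629 / 16920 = -224.98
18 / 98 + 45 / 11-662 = -657.73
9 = 9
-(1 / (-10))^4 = -1 / 10000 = -0.00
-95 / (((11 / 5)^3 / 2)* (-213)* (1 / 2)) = 47500 / 283503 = 0.17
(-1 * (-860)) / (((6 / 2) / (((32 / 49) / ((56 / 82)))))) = 282080 / 1029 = 274.13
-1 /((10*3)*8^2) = -1 /1920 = -0.00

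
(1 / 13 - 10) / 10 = -129 / 130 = -0.99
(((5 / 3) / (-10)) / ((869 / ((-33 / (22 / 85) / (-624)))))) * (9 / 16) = -255 / 11568128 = -0.00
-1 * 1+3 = 2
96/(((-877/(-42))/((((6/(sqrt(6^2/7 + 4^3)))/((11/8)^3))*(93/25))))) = 575963136*sqrt(7)/321003925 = 4.75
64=64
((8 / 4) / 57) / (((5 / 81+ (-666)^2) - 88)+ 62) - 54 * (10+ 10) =-737200186146 / 682592765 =-1080.00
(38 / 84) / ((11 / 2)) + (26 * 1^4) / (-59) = -4885 / 13629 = -0.36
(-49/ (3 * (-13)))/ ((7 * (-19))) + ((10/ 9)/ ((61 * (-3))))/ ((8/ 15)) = -11299/ 542412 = -0.02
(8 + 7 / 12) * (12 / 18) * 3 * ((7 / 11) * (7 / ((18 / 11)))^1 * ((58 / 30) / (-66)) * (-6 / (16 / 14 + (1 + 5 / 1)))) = 1024541 / 891000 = 1.15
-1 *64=-64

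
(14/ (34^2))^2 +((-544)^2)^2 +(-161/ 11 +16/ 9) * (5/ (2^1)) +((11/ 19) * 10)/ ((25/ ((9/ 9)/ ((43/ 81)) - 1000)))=87578115832.71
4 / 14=2 / 7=0.29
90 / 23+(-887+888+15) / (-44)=898 / 253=3.55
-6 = -6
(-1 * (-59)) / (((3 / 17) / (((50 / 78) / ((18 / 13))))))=25075 / 162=154.78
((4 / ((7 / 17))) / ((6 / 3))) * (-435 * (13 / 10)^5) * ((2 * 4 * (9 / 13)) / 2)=-380175471 / 17500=-21724.31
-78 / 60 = -13 / 10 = -1.30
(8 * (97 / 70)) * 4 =1552 / 35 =44.34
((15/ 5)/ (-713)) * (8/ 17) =-0.00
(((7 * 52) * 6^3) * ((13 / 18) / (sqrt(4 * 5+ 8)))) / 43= 4056 * sqrt(7) / 43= 249.56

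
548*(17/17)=548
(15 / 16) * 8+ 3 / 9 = 47 / 6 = 7.83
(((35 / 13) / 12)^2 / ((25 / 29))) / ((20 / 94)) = 66787 / 243360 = 0.27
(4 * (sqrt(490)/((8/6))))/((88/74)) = 777 * sqrt(10)/44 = 55.84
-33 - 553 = -586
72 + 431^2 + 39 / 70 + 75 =13013599 / 70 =185908.56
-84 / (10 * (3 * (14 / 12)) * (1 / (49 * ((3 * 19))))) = -33516 / 5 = -6703.20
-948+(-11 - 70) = -1029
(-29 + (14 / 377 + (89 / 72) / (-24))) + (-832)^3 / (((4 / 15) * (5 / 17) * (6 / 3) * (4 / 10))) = -9178890269.01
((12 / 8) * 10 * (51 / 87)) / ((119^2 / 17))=15 / 1421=0.01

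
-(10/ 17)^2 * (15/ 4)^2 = -5625/ 1156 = -4.87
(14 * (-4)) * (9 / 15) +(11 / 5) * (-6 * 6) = -564 / 5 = -112.80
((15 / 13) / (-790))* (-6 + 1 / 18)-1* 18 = -221725 / 12324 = -17.99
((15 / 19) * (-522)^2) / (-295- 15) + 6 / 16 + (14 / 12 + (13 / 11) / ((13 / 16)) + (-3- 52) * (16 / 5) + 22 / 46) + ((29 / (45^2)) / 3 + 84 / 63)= -6265391169131 / 7242226200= -865.12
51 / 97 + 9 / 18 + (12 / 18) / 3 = 2179 / 1746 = 1.25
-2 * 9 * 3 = -54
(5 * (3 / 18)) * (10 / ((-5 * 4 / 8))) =-10 / 3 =-3.33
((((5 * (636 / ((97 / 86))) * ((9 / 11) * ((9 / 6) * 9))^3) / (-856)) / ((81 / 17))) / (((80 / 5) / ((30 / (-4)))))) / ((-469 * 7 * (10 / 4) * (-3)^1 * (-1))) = -102948093315 / 5805163016576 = -0.02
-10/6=-5/3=-1.67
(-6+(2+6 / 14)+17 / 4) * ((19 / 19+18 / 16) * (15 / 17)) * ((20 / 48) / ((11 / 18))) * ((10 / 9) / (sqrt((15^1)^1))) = 0.25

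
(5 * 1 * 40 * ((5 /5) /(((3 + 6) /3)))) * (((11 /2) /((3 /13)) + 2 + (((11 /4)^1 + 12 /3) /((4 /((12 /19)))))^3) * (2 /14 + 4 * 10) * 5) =1250975575375 /3456936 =361874.09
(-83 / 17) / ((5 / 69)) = -5727 / 85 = -67.38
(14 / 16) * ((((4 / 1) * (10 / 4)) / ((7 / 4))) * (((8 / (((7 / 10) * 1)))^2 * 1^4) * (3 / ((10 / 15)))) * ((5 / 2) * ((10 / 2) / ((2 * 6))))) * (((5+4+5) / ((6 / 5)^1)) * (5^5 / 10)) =78125000 / 7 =11160714.29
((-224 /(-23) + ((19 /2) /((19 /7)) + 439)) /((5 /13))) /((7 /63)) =2433951 /230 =10582.40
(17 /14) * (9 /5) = 153 /70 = 2.19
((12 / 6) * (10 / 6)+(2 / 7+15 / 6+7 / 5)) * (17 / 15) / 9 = 26843 / 28350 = 0.95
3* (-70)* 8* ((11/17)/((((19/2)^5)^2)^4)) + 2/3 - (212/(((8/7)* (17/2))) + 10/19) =-21.68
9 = 9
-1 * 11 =-11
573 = 573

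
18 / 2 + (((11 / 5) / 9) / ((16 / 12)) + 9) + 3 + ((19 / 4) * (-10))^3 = -12858083 / 120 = -107150.69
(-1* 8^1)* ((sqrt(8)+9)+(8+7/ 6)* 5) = -1316/ 3 - 16* sqrt(2) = -461.29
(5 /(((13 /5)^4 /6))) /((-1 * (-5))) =3750 /28561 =0.13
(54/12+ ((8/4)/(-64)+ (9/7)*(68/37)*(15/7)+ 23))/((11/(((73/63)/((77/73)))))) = 3.25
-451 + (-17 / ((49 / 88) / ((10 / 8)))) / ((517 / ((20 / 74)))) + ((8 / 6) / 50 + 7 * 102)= 1680829897 / 6390825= 263.01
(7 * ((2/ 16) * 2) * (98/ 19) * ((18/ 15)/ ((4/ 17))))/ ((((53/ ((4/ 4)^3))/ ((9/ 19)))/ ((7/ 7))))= 157437/ 382660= 0.41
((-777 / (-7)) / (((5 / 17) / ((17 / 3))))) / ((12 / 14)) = 2495.03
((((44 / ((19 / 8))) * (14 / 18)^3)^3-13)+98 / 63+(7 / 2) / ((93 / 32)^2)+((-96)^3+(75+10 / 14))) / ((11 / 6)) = -31604687196141114751114 / 65544498656123949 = -482186.73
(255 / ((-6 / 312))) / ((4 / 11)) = -36465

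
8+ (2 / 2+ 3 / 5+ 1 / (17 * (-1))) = 811 / 85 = 9.54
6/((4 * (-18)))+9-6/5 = 463/60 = 7.72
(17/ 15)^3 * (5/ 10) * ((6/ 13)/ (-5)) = -4913/ 73125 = -0.07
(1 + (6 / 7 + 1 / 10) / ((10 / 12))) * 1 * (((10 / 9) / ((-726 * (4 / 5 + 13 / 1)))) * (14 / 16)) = -47 / 225423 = -0.00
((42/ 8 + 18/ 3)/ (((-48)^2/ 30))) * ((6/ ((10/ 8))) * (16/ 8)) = 45/ 32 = 1.41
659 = 659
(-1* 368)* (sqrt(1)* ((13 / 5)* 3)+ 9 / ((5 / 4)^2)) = -4990.08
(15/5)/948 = 1/316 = 0.00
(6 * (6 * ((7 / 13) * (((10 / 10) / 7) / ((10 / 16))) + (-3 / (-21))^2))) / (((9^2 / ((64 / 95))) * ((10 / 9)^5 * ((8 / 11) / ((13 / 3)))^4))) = 1190699075709 / 37240000000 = 31.97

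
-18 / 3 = -6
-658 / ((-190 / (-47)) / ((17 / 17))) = -15463 / 95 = -162.77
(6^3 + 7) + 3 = 226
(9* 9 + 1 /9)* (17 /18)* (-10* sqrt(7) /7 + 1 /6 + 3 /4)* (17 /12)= 1160335 /11664-527425* sqrt(7) /3402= -310.70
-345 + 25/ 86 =-344.71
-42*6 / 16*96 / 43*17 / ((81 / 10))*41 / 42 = -27880 / 387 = -72.04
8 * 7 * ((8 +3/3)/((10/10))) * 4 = 2016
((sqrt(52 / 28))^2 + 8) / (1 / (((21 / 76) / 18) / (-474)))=-23 / 72048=-0.00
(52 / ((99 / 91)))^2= 22391824 / 9801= 2284.65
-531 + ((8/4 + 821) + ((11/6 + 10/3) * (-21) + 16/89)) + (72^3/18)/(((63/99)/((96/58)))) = 1955489309/36134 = 54117.71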